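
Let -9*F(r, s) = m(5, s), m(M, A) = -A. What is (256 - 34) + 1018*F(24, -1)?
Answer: 980/9 ≈ 108.89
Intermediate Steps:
F(r, s) = s/9 (F(r, s) = -(-1)*s/9 = s/9)
(256 - 34) + 1018*F(24, -1) = (256 - 34) + 1018*((⅑)*(-1)) = 222 + 1018*(-⅑) = 222 - 1018/9 = 980/9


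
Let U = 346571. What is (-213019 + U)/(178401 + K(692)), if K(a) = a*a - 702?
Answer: 133552/656563 ≈ 0.20341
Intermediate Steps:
K(a) = -702 + a² (K(a) = a² - 702 = -702 + a²)
(-213019 + U)/(178401 + K(692)) = (-213019 + 346571)/(178401 + (-702 + 692²)) = 133552/(178401 + (-702 + 478864)) = 133552/(178401 + 478162) = 133552/656563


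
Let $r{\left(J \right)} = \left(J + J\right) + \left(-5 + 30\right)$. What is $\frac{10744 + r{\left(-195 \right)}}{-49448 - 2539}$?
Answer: $- \frac{10379}{51987} \approx -0.19965$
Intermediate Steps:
$r{\left(J \right)} = 25 + 2 J$ ($r{\left(J \right)} = 2 J + 25 = 25 + 2 J$)
$\frac{10744 + r{\left(-195 \right)}}{-49448 - 2539} = \frac{10744 + \left(25 + 2 \left(-195\right)\right)}{-49448 - 2539} = \frac{10744 + \left(25 - 390\right)}{-51987} = \left(10744 - 365\right) \left(- \frac{1}{51987}\right) = 10379 \left(- \frac{1}{51987}\right) = - \frac{10379}{51987}$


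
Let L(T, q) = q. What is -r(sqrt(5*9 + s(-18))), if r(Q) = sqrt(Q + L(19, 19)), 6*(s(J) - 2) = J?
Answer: -sqrt(19 + 2*sqrt(11)) ≈ -5.0629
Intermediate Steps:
s(J) = 2 + J/6
r(Q) = sqrt(19 + Q) (r(Q) = sqrt(Q + 19) = sqrt(19 + Q))
-r(sqrt(5*9 + s(-18))) = -sqrt(19 + sqrt(5*9 + (2 + (1/6)*(-18)))) = -sqrt(19 + sqrt(45 + (2 - 3))) = -sqrt(19 + sqrt(45 - 1)) = -sqrt(19 + sqrt(44)) = -sqrt(19 + 2*sqrt(11))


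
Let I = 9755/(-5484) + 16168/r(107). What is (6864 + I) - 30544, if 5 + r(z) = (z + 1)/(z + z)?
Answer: -71955079259/2637804 ≈ -27278.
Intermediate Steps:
r(z) = -5 + (1 + z)/(2*z) (r(z) = -5 + (z + 1)/(z + z) = -5 + (1 + z)/((2*z)) = -5 + (1 + z)*(1/(2*z)) = -5 + (1 + z)/(2*z))
I = -9491880539/2637804 (I = 9755/(-5484) + 16168/(((½)*(1 - 9*107)/107)) = 9755*(-1/5484) + 16168/(((½)*(1/107)*(1 - 963))) = -9755/5484 + 16168/(((½)*(1/107)*(-962))) = -9755/5484 + 16168/(-481/107) = -9755/5484 + 16168*(-107/481) = -9755/5484 - 1729976/481 = -9491880539/2637804 ≈ -3598.4)
(6864 + I) - 30544 = (6864 - 9491880539/2637804) - 30544 = 8614006117/2637804 - 30544 = -71955079259/2637804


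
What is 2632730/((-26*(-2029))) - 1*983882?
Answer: -25950539149/26377 ≈ -9.8383e+5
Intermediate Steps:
2632730/((-26*(-2029))) - 1*983882 = 2632730/52754 - 983882 = 2632730*(1/52754) - 983882 = 1316365/26377 - 983882 = -25950539149/26377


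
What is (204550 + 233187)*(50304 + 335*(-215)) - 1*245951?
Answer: -9508331328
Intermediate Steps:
(204550 + 233187)*(50304 + 335*(-215)) - 1*245951 = 437737*(50304 - 72025) - 245951 = 437737*(-21721) - 245951 = -9508085377 - 245951 = -9508331328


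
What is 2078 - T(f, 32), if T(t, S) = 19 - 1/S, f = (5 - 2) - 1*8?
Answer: 65889/32 ≈ 2059.0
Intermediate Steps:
f = -5 (f = 3 - 8 = -5)
2078 - T(f, 32) = 2078 - (19 - 1/32) = 2078 - 1*607/32 = 2078 - 607/32 = 65889/32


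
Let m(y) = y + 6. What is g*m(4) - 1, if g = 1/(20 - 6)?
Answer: -2/7 ≈ -0.28571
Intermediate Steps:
m(y) = 6 + y
g = 1/14 ≈ 0.071429
g*m(4) - 1 = (6 + 4)/14 - 1 = (1/14)*10 - 1 = 5/7 - 1 = -2/7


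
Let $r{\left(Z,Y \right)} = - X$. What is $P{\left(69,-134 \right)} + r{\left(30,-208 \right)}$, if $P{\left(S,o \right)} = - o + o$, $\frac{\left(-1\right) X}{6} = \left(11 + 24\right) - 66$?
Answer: $-186$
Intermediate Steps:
$X = 186$ ($X = - 6 \left(\left(11 + 24\right) - 66\right) = - 6 \left(35 - 66\right) = \left(-6\right) \left(-31\right) = 186$)
$P{\left(S,o \right)} = 0$
$r{\left(Z,Y \right)} = -186$ ($r{\left(Z,Y \right)} = \left(-1\right) 186 = -186$)
$P{\left(69,-134 \right)} + r{\left(30,-208 \right)} = 0 - 186 = -186$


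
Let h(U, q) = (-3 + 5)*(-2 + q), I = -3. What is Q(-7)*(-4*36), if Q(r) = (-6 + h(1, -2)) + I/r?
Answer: 13680/7 ≈ 1954.3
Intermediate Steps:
h(U, q) = -4 + 2*q (h(U, q) = 2*(-2 + q) = -4 + 2*q)
Q(r) = -14 - 3/r (Q(r) = (-6 + (-4 + 2*(-2))) - 3/r = (-6 + (-4 - 4)) - 3/r = (-6 - 8) - 3/r = -14 - 3/r)
Q(-7)*(-4*36) = (-14 - 3/(-7))*(-4*36) = (-14 - 3*(-⅐))*(-144) = (-14 + 3/7)*(-144) = -95/7*(-144) = 13680/7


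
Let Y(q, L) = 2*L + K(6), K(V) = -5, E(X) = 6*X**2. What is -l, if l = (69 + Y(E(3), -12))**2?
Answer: -1600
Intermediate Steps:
Y(q, L) = -5 + 2*L (Y(q, L) = 2*L - 5 = -5 + 2*L)
l = 1600 (l = (69 + (-5 + 2*(-12)))**2 = (69 + (-5 - 24))**2 = (69 - 29)**2 = 40**2 = 1600)
-l = -1*1600 = -1600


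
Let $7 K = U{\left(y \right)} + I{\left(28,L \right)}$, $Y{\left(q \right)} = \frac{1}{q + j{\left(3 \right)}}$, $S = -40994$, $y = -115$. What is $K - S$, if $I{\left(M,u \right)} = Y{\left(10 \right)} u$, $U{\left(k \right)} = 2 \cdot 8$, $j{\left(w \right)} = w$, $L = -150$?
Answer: $\frac{3730512}{91} \approx 40995.0$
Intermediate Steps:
$Y{\left(q \right)} = \frac{1}{3 + q}$ ($Y{\left(q \right)} = \frac{1}{q + 3} = \frac{1}{3 + q}$)
$U{\left(k \right)} = 16$
$I{\left(M,u \right)} = \frac{u}{13}$ ($I{\left(M,u \right)} = \frac{u}{3 + 10} = \frac{u}{13}$)
$K = \frac{58}{91}$ ($K = \frac{16 + \frac{1}{13} \left(-150\right)}{7} = \frac{16 - \frac{150}{13}}{7} = \frac{1}{7} \cdot \frac{58}{13} = \frac{58}{91} \approx 0.63736$)
$K - S = \frac{58}{91} - -40994 = \frac{58}{91} + 40994 = \frac{3730512}{91}$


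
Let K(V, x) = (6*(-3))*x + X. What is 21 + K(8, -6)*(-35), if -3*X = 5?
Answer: -11102/3 ≈ -3700.7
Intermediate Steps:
X = -5/3 (X = -⅓*5 = -5/3 ≈ -1.6667)
K(V, x) = -5/3 - 18*x (K(V, x) = (6*(-3))*x - 5/3 = -18*x - 5/3 = -5/3 - 18*x)
21 + K(8, -6)*(-35) = 21 + (-5/3 - 18*(-6))*(-35) = 21 + (-5/3 + 108)*(-35) = 21 + (319/3)*(-35) = 21 - 11165/3 = -11102/3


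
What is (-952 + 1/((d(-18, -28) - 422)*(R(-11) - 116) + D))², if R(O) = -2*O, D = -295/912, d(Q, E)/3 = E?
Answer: 1705353387247415573056/1881657217193329 ≈ 9.0630e+5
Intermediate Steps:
d(Q, E) = 3*E
D = -295/912 (D = -295*1/912 = -295/912 ≈ -0.32346)
(-952 + 1/((d(-18, -28) - 422)*(R(-11) - 116) + D))² = (-952 + 1/((3*(-28) - 422)*(-2*(-11) - 116) - 295/912))² = (-952 + 1/((-84 - 422)*(22 - 116) - 295/912))² = (-952 + 1/(-506*(-94) - 295/912))² = (-952 + 1/(47564 - 295/912))² = (-952 + 1/(43378073/912))² = (-952 + 912/43378073)² = (-41295924584/43378073)² = 1705353387247415573056/1881657217193329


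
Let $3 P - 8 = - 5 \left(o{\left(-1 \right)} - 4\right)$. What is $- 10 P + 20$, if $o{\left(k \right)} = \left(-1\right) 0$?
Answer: $- \frac{220}{3} \approx -73.333$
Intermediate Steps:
$o{\left(k \right)} = 0$
$P = \frac{28}{3}$ ($P = \frac{8}{3} + \frac{\left(-5\right) \left(0 - 4\right)}{3} = \frac{8}{3} + \frac{\left(-5\right) \left(-4\right)}{3} = \frac{8}{3} + \frac{1}{3} \cdot 20 = \frac{8}{3} + \frac{20}{3} = \frac{28}{3} \approx 9.3333$)
$- 10 P + 20 = \left(-10\right) \frac{28}{3} + 20 = - \frac{280}{3} + 20 = - \frac{220}{3}$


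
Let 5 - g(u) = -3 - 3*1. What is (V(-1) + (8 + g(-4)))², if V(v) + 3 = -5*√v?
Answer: 231 - 160*I ≈ 231.0 - 160.0*I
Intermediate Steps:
V(v) = -3 - 5*√v
g(u) = 11 (g(u) = 5 - (-3 - 3*1) = 5 - (-3 - 3) = 5 - 1*(-6) = 5 + 6 = 11)
(V(-1) + (8 + g(-4)))² = ((-3 - 5*I) + (8 + 11))² = ((-3 - 5*I) + 19)² = (16 - 5*I)²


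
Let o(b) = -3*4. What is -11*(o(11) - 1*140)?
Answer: 1672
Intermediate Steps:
o(b) = -12
-11*(o(11) - 1*140) = -11*(-12 - 1*140) = -11*(-12 - 140) = -11*(-152) = 1672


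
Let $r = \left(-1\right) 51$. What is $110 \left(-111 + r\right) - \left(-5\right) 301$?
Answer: $-16315$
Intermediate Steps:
$r = -51$
$110 \left(-111 + r\right) - \left(-5\right) 301 = 110 \left(-111 - 51\right) - \left(-5\right) 301 = 110 \left(-162\right) - -1505 = -17820 + 1505 = -16315$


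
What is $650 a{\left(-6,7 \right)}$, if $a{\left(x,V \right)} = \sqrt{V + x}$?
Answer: $650$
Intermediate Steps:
$650 a{\left(-6,7 \right)} = 650 \sqrt{7 - 6} = 650 \sqrt{1} = 650 \cdot 1 = 650$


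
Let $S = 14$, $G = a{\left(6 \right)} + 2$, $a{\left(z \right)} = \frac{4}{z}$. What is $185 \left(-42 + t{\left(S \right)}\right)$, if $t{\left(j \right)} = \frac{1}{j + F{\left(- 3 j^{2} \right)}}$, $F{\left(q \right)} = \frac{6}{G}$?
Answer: $- \frac{100862}{13} \approx -7758.6$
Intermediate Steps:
$G = \frac{8}{3}$ ($G = \frac{4}{6} + 2 = 4 \cdot \frac{1}{6} + 2 = \frac{2}{3} + 2 = \frac{8}{3} \approx 2.6667$)
$F{\left(q \right)} = \frac{9}{4}$ ($F{\left(q \right)} = \frac{6}{\frac{8}{3}} = 6 \cdot \frac{3}{8} = \frac{9}{4}$)
$t{\left(j \right)} = \frac{1}{\frac{9}{4} + j}$ ($t{\left(j \right)} = \frac{1}{j + \frac{9}{4}} = \frac{1}{\frac{9}{4} + j}$)
$185 \left(-42 + t{\left(S \right)}\right) = 185 \left(-42 + \frac{4}{9 + 4 \cdot 14}\right) = 185 \left(-42 + \frac{4}{9 + 56}\right) = 185 \left(-42 + \frac{4}{65}\right) = 185 \left(- \frac{2726}{65}\right) = - \frac{100862}{13}$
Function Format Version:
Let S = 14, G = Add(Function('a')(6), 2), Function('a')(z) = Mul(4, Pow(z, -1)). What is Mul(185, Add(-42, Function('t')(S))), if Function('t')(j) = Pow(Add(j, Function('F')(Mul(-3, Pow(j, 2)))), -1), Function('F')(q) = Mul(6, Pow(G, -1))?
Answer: Rational(-100862, 13) ≈ -7758.6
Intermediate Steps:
G = Rational(8, 3) (G = Add(Mul(4, Pow(6, -1)), 2) = Add(Mul(4, Rational(1, 6)), 2) = Add(Rational(2, 3), 2) = Rational(8, 3) ≈ 2.6667)
Function('F')(q) = Rational(9, 4) (Function('F')(q) = Mul(6, Pow(Rational(8, 3), -1)) = Mul(6, Rational(3, 8)) = Rational(9, 4))
Function('t')(j) = Pow(Add(Rational(9, 4), j), -1) (Function('t')(j) = Pow(Add(j, Rational(9, 4)), -1) = Pow(Add(Rational(9, 4), j), -1))
Mul(185, Add(-42, Function('t')(S))) = Mul(185, Add(-42, Mul(4, Pow(Add(9, Mul(4, 14)), -1)))) = Mul(185, Add(-42, Mul(4, Pow(Add(9, 56), -1)))) = Mul(185, Add(-42, Mul(4, Pow(65, -1)))) = Mul(185, Add(-42, Mul(4, Rational(1, 65)))) = Mul(185, Add(-42, Rational(4, 65))) = Mul(185, Rational(-2726, 65)) = Rational(-100862, 13)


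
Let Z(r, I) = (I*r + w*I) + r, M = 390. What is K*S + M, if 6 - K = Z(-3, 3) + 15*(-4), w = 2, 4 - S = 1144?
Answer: -81690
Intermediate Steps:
S = -1140 (S = 4 - 1*1144 = 4 - 1144 = -1140)
Z(r, I) = r + 2*I + I*r (Z(r, I) = (I*r + 2*I) + r = (2*I + I*r) + r = r + 2*I + I*r)
K = 72 (K = 6 - ((-3 + 2*3 + 3*(-3)) + 15*(-4)) = 6 - ((-3 + 6 - 9) - 60) = 6 - (-6 - 60) = 6 - 1*(-66) = 6 + 66 = 72)
K*S + M = 72*(-1140) + 390 = -82080 + 390 = -81690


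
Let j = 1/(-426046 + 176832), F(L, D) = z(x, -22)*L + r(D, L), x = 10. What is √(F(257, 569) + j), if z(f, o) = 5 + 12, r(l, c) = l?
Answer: √6258926865866/35602 ≈ 70.271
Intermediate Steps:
z(f, o) = 17
F(L, D) = D + 17*L (F(L, D) = 17*L + D = D + 17*L)
j = -1/249214 (j = 1/(-249214) = -1/249214 ≈ -4.0126e-6)
√(F(257, 569) + j) = √((569 + 17*257) - 1/249214) = √((569 + 4369) - 1/249214) = √(4938 - 1/249214) = √(1230618731/249214) = √6258926865866/35602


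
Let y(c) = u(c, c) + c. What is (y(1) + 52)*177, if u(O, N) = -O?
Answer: 9204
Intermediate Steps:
y(c) = 0 (y(c) = -c + c = 0)
(y(1) + 52)*177 = (0 + 52)*177 = 52*177 = 9204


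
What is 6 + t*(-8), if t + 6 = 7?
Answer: -2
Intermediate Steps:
t = 1 (t = -6 + 7 = 1)
6 + t*(-8) = 6 + 1*(-8) = 6 - 8 = -2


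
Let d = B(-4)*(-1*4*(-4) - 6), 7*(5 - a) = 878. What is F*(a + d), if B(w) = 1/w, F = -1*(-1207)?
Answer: -2077247/14 ≈ -1.4837e+5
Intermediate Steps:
F = 1207
a = -843/7 (a = 5 - 1/7*878 = 5 - 878/7 = -843/7 ≈ -120.43)
d = -5/2 (d = (-1*4*(-4) - 6)/(-4) = -(-4*(-4) - 6)/4 = -(16 - 6)/4 = -1/4*10 = -5/2 ≈ -2.5000)
F*(a + d) = 1207*(-843/7 - 5/2) = 1207*(-1721/14) = -2077247/14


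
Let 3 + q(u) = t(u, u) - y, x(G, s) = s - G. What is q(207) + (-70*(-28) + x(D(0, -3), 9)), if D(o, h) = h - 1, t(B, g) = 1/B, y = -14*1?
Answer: 410689/207 ≈ 1984.0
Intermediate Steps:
y = -14
D(o, h) = -1 + h
q(u) = 11 + 1/u (q(u) = -3 + (1/u - 1*(-14)) = -3 + (1/u + 14) = -3 + (14 + 1/u) = 11 + 1/u)
q(207) + (-70*(-28) + x(D(0, -3), 9)) = (11 + 1/207) + (-70*(-28) + (9 - (-1 - 3))) = (11 + 1/207) + (1960 + (9 - 1*(-4))) = 2278/207 + (1960 + (9 + 4)) = 2278/207 + (1960 + 13) = 2278/207 + 1973 = 410689/207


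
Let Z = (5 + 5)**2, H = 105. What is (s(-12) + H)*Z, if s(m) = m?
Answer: 9300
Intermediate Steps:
Z = 100 (Z = 10**2 = 100)
(s(-12) + H)*Z = (-12 + 105)*100 = 93*100 = 9300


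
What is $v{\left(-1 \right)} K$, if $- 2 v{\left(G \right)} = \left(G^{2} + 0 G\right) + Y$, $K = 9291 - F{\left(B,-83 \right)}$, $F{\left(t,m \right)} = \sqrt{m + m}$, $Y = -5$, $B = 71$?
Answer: $18582 - 2 i \sqrt{166} \approx 18582.0 - 25.768 i$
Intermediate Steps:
$F{\left(t,m \right)} = \sqrt{2} \sqrt{m}$ ($F{\left(t,m \right)} = \sqrt{2 m} = \sqrt{2} \sqrt{m}$)
$K = 9291 - i \sqrt{166}$ ($K = 9291 - \sqrt{2} \sqrt{-83} = 9291 - \sqrt{2} i \sqrt{83} = 9291 - i \sqrt{166} \approx 9291.0 - 12.884 i$)
$v{\left(G \right)} = \frac{5}{2} - \frac{G^{2}}{2}$ ($v{\left(G \right)} = - \frac{\left(G^{2} + 0 G\right) - 5}{2} = - \frac{\left(G^{2} + 0\right) - 5}{2} = - \frac{G^{2} - 5}{2} = - \frac{-5 + G^{2}}{2} = \frac{5}{2} - \frac{G^{2}}{2}$)
$v{\left(-1 \right)} K = \left(\frac{5}{2} - \frac{\left(-1\right)^{2}}{2}\right) \left(9291 - i \sqrt{166}\right) = \left(\frac{5}{2} - \frac{1}{2}\right) \left(9291 - i \sqrt{166}\right) = 2 \left(9291 - i \sqrt{166}\right) = 18582 - 2 i \sqrt{166}$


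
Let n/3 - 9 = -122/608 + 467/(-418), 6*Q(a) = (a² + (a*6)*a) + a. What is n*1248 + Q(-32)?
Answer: 18779390/627 ≈ 29951.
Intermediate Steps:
Q(a) = a/6 + 7*a²/6 (Q(a) = ((a² + (a*6)*a) + a)/6 = ((a² + (6*a)*a) + a)/6 = ((a² + 6*a²) + a)/6 = (7*a² + a)/6 = (a + 7*a²)/6 = a/6 + 7*a²/6)
n = 77067/3344 (n = 27 + 3*(-122/608 + 467/(-418)) = 27 + 3*(-122*1/608 + 467*(-1/418)) = 27 + 3*(-61/304 - 467/418) = 27 + 3*(-4407/3344) = 27 - 13221/3344 = 77067/3344 ≈ 23.046)
n*1248 + Q(-32) = (77067/3344)*1248 + (⅙)*(-32)*(1 + 7*(-32)) = 6011226/209 + (⅙)*(-32)*(1 - 224) = 6011226/209 + (⅙)*(-32)*(-223) = 6011226/209 + 3568/3 = 18779390/627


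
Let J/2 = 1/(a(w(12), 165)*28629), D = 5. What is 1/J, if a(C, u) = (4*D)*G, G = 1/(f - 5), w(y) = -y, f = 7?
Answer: 143145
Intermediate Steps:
G = ½ (G = 1/(7 - 5) = 1/2 = ½ ≈ 0.50000)
a(C, u) = 10 (a(C, u) = (4*5)*(½) = 20*(½) = 10)
J = 1/143145 (J = 2*(1/(10*28629)) = 2*((⅒)*(1/28629)) = 2*(1/286290) = 1/143145 ≈ 6.9859e-6)
1/J = 1/(1/143145) = 143145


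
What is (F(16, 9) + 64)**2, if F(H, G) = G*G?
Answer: 21025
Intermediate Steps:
F(H, G) = G**2
(F(16, 9) + 64)**2 = (9**2 + 64)**2 = (81 + 64)**2 = 145**2 = 21025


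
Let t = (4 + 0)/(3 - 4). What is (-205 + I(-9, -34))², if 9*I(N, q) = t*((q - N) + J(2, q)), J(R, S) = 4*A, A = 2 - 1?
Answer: 344569/9 ≈ 38285.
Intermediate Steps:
A = 1
J(R, S) = 4 (J(R, S) = 4*1 = 4)
t = -4 (t = 4/(-1) = 4*(-1) = -4)
I(N, q) = -16/9 - 4*q/9 + 4*N/9 (I(N, q) = (-4*((q - N) + 4))/9 = (-4*(4 + q - N))/9 = (-16 - 4*q + 4*N)/9 = -16/9 - 4*q/9 + 4*N/9)
(-205 + I(-9, -34))² = (-205 + (-16/9 - 4/9*(-34) + (4/9)*(-9)))² = (-205 + (-16/9 + 136/9 - 4))² = (-205 + 28/3)² = (-587/3)² = 344569/9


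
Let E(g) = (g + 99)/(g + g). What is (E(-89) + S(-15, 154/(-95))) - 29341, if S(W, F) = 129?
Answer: -2599873/89 ≈ -29212.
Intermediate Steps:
E(g) = (99 + g)/(2*g) (E(g) = (99 + g)/((2*g)) = (99 + g)*(1/(2*g)) = (99 + g)/(2*g))
(E(-89) + S(-15, 154/(-95))) - 29341 = ((1/2)*(99 - 89)/(-89) + 129) - 29341 = ((1/2)*(-1/89)*10 + 129) - 29341 = (-5/89 + 129) - 29341 = 11476/89 - 29341 = -2599873/89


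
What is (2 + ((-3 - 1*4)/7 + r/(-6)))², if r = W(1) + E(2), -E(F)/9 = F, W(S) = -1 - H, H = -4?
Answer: 49/4 ≈ 12.250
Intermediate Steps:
W(S) = 3 (W(S) = -1 - 1*(-4) = -1 + 4 = 3)
E(F) = -9*F
r = -15 (r = 3 - 9*2 = 3 - 18 = -15)
(2 + ((-3 - 1*4)/7 + r/(-6)))² = (2 + ((-3 - 1*4)/7 - 15/(-6)))² = (2 + ((-3 - 4)*(⅐) - 15*(-⅙)))² = (2 + (-7*⅐ + 5/2))² = (2 + (-1 + 5/2))² = (2 + 3/2)² = (7/2)² = 49/4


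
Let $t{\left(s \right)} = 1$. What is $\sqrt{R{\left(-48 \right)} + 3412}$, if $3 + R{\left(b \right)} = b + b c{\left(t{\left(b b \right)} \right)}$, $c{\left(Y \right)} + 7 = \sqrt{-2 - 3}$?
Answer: $\sqrt{3697 - 48 i \sqrt{5}} \approx 60.809 - 0.8825 i$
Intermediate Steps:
$c{\left(Y \right)} = -7 + i \sqrt{5}$ ($c{\left(Y \right)} = -7 + \sqrt{-2 - 3} = -7 + \sqrt{-5} = -7 + i \sqrt{5}$)
$R{\left(b \right)} = -3 + b + b \left(-7 + i \sqrt{5}\right)$ ($R{\left(b \right)} = -3 + \left(b + b \left(-7 + i \sqrt{5}\right)\right) = -3 + b + b \left(-7 + i \sqrt{5}\right)$)
$\sqrt{R{\left(-48 \right)} + 3412} = \sqrt{\left(-3 - 48 - - 48 \left(7 - i \sqrt{5}\right)\right) + 3412} = \sqrt{\left(-3 - 48 + \left(336 - 48 i \sqrt{5}\right)\right) + 3412} = \sqrt{\left(285 - 48 i \sqrt{5}\right) + 3412} = \sqrt{3697 - 48 i \sqrt{5}}$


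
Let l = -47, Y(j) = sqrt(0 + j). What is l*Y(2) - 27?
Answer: -27 - 47*sqrt(2) ≈ -93.468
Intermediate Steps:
Y(j) = sqrt(j)
l*Y(2) - 27 = -47*sqrt(2) - 27 = -27 - 47*sqrt(2)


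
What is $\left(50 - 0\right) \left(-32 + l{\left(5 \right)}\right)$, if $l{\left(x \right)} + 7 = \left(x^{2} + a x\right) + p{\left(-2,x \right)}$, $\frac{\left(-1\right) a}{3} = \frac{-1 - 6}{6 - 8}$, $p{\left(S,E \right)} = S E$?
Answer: $-3825$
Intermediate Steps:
$p{\left(S,E \right)} = E S$
$a = - \frac{21}{2}$ ($a = - 3 \frac{-1 - 6}{6 - 8} = - 3 \left(- \frac{7}{-2}\right) = - 3 \left(\left(-7\right) \left(- \frac{1}{2}\right)\right) = \left(-3\right) \frac{7}{2} = - \frac{21}{2} \approx -10.5$)
$l{\left(x \right)} = -7 + x^{2} - \frac{25 x}{2}$ ($l{\left(x \right)} = -7 + \left(\left(x^{2} - \frac{21 x}{2}\right) + x \left(-2\right)\right) = -7 - \left(- x^{2} + \frac{25 x}{2}\right) = -7 + \left(x^{2} - \frac{25 x}{2}\right) = -7 + x^{2} - \frac{25 x}{2}$)
$\left(50 - 0\right) \left(-32 + l{\left(5 \right)}\right) = \left(50 - 0\right) \left(-32 - \left(\frac{139}{2} - 25\right)\right) = \left(50 + 0\right) \left(-32 - \frac{89}{2}\right) = 50 \left(-32 - \frac{89}{2}\right) = 50 \left(- \frac{153}{2}\right) = -3825$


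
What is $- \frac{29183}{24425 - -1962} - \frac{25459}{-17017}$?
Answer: $\frac{25025646}{64146797} \approx 0.39013$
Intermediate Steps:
$- \frac{29183}{24425 - -1962} - \frac{25459}{-17017} = - \frac{29183}{24425 + 1962} - - \frac{3637}{2431} = - \frac{29183}{26387} + \frac{3637}{2431} = \frac{25025646}{64146797}$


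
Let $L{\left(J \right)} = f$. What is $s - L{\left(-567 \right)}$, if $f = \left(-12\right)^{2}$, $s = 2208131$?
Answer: $2207987$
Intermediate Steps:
$f = 144$
$L{\left(J \right)} = 144$
$s - L{\left(-567 \right)} = 2208131 - 144 = 2207987$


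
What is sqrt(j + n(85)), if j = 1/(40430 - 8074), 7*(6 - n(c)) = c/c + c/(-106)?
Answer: sqrt(4390373757259)/857434 ≈ 2.4437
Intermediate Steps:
n(c) = 41/7 + c/742 (n(c) = 6 - (c/c + c/(-106))/7 = 6 - (1 + c*(-1/106))/7 = 6 - (1 - c/106)/7 = 6 + (-1/7 + c/742) = 41/7 + c/742)
j = 1/32356 ≈ 3.0906e-5
sqrt(j + n(85)) = sqrt(1/32356 + (41/7 + (1/742)*85)) = sqrt(1/32356 + (41/7 + 85/742)) = sqrt(1/32356 + 633/106) = sqrt(10240727/1714868) = sqrt(4390373757259)/857434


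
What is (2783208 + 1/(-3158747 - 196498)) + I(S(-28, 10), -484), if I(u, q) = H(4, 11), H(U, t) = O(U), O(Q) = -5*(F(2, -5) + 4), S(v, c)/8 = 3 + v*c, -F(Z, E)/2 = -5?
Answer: 9338109858809/3355245 ≈ 2.7831e+6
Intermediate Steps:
F(Z, E) = 10 (F(Z, E) = -2*(-5) = 10)
S(v, c) = 24 + 8*c*v (S(v, c) = 8*(3 + v*c) = 8*(3 + c*v) = 24 + 8*c*v)
O(Q) = -70 (O(Q) = -5*(10 + 4) = -5*14 = -70)
H(U, t) = -70
I(u, q) = -70
(2783208 + 1/(-3158747 - 196498)) + I(S(-28, 10), -484) = (2783208 + 1/(-3158747 - 196498)) - 70 = (2783208 + 1/(-3355245)) - 70 = (2783208 - 1/3355245) - 70 = 9338344725959/3355245 - 70 = 9338109858809/3355245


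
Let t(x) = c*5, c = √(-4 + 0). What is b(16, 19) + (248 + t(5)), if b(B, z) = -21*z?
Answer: -151 + 10*I ≈ -151.0 + 10.0*I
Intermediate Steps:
c = 2*I (c = √(-4) = 2*I ≈ 2.0*I)
t(x) = 10*I (t(x) = (2*I)*5 = 10*I)
b(16, 19) + (248 + t(5)) = -21*19 + (248 + 10*I) = -399 + (248 + 10*I) = -151 + 10*I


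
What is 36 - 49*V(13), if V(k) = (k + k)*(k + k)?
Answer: -33088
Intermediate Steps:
V(k) = 4*k² (V(k) = (2*k)*(2*k) = 4*k²)
36 - 49*V(13) = 36 - 196*13² = 36 - 196*169 = 36 - 49*676 = 36 - 33124 = -33088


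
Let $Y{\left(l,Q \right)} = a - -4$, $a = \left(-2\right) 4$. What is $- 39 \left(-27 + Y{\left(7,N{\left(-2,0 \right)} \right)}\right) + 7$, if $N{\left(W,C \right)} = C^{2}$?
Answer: $1216$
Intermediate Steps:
$a = -8$
$Y{\left(l,Q \right)} = -4$ ($Y{\left(l,Q \right)} = -8 - -4 = -8 + 4 = -4$)
$- 39 \left(-27 + Y{\left(7,N{\left(-2,0 \right)} \right)}\right) + 7 = - 39 \left(-27 - 4\right) + 7 = \left(-39\right) \left(-31\right) + 7 = 1209 + 7 = 1216$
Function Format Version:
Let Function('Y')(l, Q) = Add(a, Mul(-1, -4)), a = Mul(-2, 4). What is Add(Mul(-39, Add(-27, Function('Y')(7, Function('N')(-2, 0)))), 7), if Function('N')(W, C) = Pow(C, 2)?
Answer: 1216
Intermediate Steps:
a = -8
Function('Y')(l, Q) = -4 (Function('Y')(l, Q) = Add(-8, Mul(-1, -4)) = Add(-8, 4) = -4)
Add(Mul(-39, Add(-27, Function('Y')(7, Function('N')(-2, 0)))), 7) = Add(Mul(-39, Add(-27, -4)), 7) = Add(Mul(-39, -31), 7) = Add(1209, 7) = 1216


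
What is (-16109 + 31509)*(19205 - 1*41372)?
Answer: -341371800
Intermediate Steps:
(-16109 + 31509)*(19205 - 1*41372) = 15400*(19205 - 41372) = 15400*(-22167) = -341371800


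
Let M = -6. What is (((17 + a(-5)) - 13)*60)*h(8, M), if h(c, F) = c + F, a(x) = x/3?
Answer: 280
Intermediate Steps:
a(x) = x/3 (a(x) = x*(1/3) = x/3)
h(c, F) = F + c
(((17 + a(-5)) - 13)*60)*h(8, M) = (((17 + (1/3)*(-5)) - 13)*60)*(-6 + 8) = (((17 - 5/3) - 13)*60)*2 = ((46/3 - 13)*60)*2 = ((7/3)*60)*2 = 140*2 = 280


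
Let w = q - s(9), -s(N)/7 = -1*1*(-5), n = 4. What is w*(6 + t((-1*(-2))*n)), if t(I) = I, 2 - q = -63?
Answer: 1400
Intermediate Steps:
q = 65 (q = 2 - 1*(-63) = 2 + 63 = 65)
s(N) = -35 (s(N) = -7*(-1*1)*(-5) = -(-7)*(-5) = -7*5 = -35)
w = 100 (w = 65 - 1*(-35) = 65 + 35 = 100)
w*(6 + t((-1*(-2))*n)) = 100*(6 - 1*(-2)*4) = 100*(6 + 2*4) = 100*(6 + 8) = 100*14 = 1400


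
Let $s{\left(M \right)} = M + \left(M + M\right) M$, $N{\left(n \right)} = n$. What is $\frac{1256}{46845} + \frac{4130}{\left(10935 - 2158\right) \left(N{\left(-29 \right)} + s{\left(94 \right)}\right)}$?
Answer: $\frac{195724596994}{7292719467405} \approx 0.026838$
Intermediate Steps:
$s{\left(M \right)} = M + 2 M^{2}$ ($s{\left(M \right)} = M + 2 M M = M + 2 M^{2}$)
$\frac{1256}{46845} + \frac{4130}{\left(10935 - 2158\right) \left(N{\left(-29 \right)} + s{\left(94 \right)}\right)} = \frac{1256}{46845} + \frac{4130}{\left(10935 - 2158\right) \left(-29 + 94 \left(1 + 2 \cdot 94\right)\right)} = 1256 \cdot \frac{1}{46845} + \frac{4130}{8777 \left(-29 + 94 \left(1 + 188\right)\right)} = \frac{1256}{46845} + \frac{4130}{8777 \left(-29 + 94 \cdot 189\right)} = \frac{1256}{46845} + \frac{4130}{8777 \left(-29 + 17766\right)} = \frac{1256}{46845} + \frac{4130}{8777 \cdot 17737} = \frac{1256}{46845} + \frac{4130}{155677649} = \frac{195724596994}{7292719467405}$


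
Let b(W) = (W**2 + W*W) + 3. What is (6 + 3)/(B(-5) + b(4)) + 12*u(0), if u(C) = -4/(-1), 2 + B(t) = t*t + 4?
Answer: 2985/62 ≈ 48.145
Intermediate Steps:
b(W) = 3 + 2*W**2 (b(W) = (W**2 + W**2) + 3 = 2*W**2 + 3 = 3 + 2*W**2)
B(t) = 2 + t**2 (B(t) = -2 + (t*t + 4) = -2 + (t**2 + 4) = -2 + (4 + t**2) = 2 + t**2)
u(C) = 4 (u(C) = -4*(-1) = 4)
(6 + 3)/(B(-5) + b(4)) + 12*u(0) = (6 + 3)/((2 + (-5)**2) + (3 + 2*4**2)) + 12*4 = 9/((2 + 25) + (3 + 2*16)) + 48 = 9/(27 + (3 + 32)) + 48 = 9/(27 + 35) + 48 = 9/62 + 48 = 2985/62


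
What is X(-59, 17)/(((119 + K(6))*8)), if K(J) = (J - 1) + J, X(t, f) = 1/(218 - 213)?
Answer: 1/5200 ≈ 0.00019231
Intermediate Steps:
X(t, f) = 1/5
K(J) = -1 + 2*J (K(J) = (-1 + J) + J = -1 + 2*J)
X(-59, 17)/(((119 + K(6))*8)) = 1/(5*(((119 + (-1 + 2*6))*8))) = 1/(5*(((119 + (-1 + 12))*8))) = 1/(5*(((119 + 11)*8))) = 1/(5*((130*8))) = (1/5)/1040 = (1/5)*(1/1040) = 1/5200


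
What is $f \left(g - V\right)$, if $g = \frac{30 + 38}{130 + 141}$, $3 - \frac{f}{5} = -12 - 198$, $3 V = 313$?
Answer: $- \frac{30039745}{271} \approx -1.1085 \cdot 10^{5}$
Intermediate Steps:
$V = \frac{313}{3}$ ($V = \frac{1}{3} \cdot 313 = \frac{313}{3} \approx 104.33$)
$f = 1065$ ($f = 15 - 5 \left(-12 - 198\right) = 15 - -1050 = 15 + 1050 = 1065$)
$g = \frac{68}{271} \approx 0.25092$
$f \left(g - V\right) = 1065 \left(\frac{68}{271} - \frac{313}{3}\right) = 1065 \left(- \frac{84619}{813}\right) = - \frac{30039745}{271}$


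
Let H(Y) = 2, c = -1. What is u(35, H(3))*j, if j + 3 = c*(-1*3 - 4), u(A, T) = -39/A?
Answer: -156/35 ≈ -4.4571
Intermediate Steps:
j = 4 (j = -3 - (-1*3 - 4) = -3 - (-3 - 4) = -3 - 1*(-7) = -3 + 7 = 4)
u(35, H(3))*j = -39/35*4 = -156/35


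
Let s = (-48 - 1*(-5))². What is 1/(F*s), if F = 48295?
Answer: 1/89297455 ≈ 1.1199e-8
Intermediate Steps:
s = 1849 (s = (-48 + 5)² = (-43)² = 1849)
1/(F*s) = 1/(48295*1849) = (1/48295)*(1/1849) = 1/89297455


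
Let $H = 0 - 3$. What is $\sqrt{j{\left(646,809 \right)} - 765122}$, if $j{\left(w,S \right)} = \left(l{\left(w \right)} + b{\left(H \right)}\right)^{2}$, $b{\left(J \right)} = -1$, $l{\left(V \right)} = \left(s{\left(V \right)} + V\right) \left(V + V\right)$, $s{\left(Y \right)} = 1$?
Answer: $\sqrt{698766496807} \approx 8.3592 \cdot 10^{5}$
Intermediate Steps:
$H = -3$
$l{\left(V \right)} = 2 V \left(1 + V\right)$ ($l{\left(V \right)} = \left(1 + V\right) \left(V + V\right) = \left(1 + V\right) 2 V = 2 V \left(1 + V\right)$)
$j{\left(w,S \right)} = \left(-1 + 2 w \left(1 + w\right)\right)^{2}$ ($j{\left(w,S \right)} = \left(2 w \left(1 + w\right) - 1\right)^{2} = \left(-1 + 2 w \left(1 + w\right)\right)^{2}$)
$\sqrt{j{\left(646,809 \right)} - 765122} = \sqrt{\left(-1 + 2 \cdot 646 \left(1 + 646\right)\right)^{2} - 765122} = \sqrt{\left(-1 + 2 \cdot 646 \cdot 647\right)^{2} + \left(-853592 + 88470\right)} = \sqrt{\left(-1 + 835924\right)^{2} - 765122} = \sqrt{835923^{2} - 765122} = \sqrt{698767261929 - 765122} = \sqrt{698766496807}$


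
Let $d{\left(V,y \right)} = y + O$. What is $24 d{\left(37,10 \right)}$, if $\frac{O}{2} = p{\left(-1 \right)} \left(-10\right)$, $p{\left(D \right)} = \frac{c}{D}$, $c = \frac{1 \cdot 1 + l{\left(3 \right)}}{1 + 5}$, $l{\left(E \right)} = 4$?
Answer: $640$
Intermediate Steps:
$c = \frac{5}{6}$ ($c = \frac{1 \cdot 1 + 4}{1 + 5} = \frac{1 + 4}{6} = 5 \cdot \frac{1}{6} = \frac{5}{6} \approx 0.83333$)
$p{\left(D \right)} = \frac{5}{6 D}$
$O = \frac{50}{3}$ ($O = 2 \frac{5}{6 \left(-1\right)} \left(-10\right) = 2 \cdot \frac{5}{6} \left(-1\right) \left(-10\right) = 2 \left(\left(- \frac{5}{6}\right) \left(-10\right)\right) = 2 \cdot \frac{25}{3} = \frac{50}{3} \approx 16.667$)
$d{\left(V,y \right)} = \frac{50}{3} + y$ ($d{\left(V,y \right)} = y + \frac{50}{3} = \frac{50}{3} + y$)
$24 d{\left(37,10 \right)} = 24 \left(\frac{50}{3} + 10\right) = 24 \cdot \frac{80}{3} = 640$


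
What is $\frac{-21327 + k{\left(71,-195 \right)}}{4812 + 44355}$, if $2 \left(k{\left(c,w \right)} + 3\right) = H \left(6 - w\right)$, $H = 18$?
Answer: $- \frac{241}{607} \approx -0.39703$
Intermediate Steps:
$k{\left(c,w \right)} = 51 - 9 w$ ($k{\left(c,w \right)} = -3 + \frac{18 \left(6 - w\right)}{2} = -3 + \frac{108 - 18 w}{2} = -3 - \left(-54 + 9 w\right) = 51 - 9 w$)
$\frac{-21327 + k{\left(71,-195 \right)}}{4812 + 44355} = \frac{-21327 + \left(51 - -1755\right)}{4812 + 44355} = \frac{-21327 + \left(51 + 1755\right)}{49167} = \left(-21327 + 1806\right) \frac{1}{49167} = \left(-19521\right) \frac{1}{49167} = - \frac{241}{607}$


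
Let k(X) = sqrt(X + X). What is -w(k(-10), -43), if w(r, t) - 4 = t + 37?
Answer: 2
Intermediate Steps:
k(X) = sqrt(2)*sqrt(X) (k(X) = sqrt(2*X) = sqrt(2)*sqrt(X))
w(r, t) = 41 + t (w(r, t) = 4 + (t + 37) = 4 + (37 + t) = 41 + t)
-w(k(-10), -43) = -(41 - 43) = -1*(-2) = 2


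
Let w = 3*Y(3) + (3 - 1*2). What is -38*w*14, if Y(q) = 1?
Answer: -2128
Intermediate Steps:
w = 4 (w = 3*1 + (3 - 1*2) = 3 + (3 - 2) = 3 + 1 = 4)
-38*w*14 = -38*4*14 = -152*14 = -2128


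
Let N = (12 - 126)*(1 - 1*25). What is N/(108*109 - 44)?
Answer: 171/733 ≈ 0.23329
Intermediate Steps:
N = 2736 (N = -114*(1 - 25) = -114*(-24) = 2736)
N/(108*109 - 44) = 2736/(108*109 - 44) = 2736/(11772 - 44) = 2736/11728 = 2736*(1/11728) = 171/733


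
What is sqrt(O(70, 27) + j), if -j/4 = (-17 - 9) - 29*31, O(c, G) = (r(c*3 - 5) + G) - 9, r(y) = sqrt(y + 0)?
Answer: sqrt(3718 + sqrt(205)) ≈ 61.093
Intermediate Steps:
r(y) = sqrt(y)
O(c, G) = -9 + G + sqrt(-5 + 3*c) (O(c, G) = (sqrt(c*3 - 5) + G) - 9 = (sqrt(3*c - 5) + G) - 9 = (sqrt(-5 + 3*c) + G) - 9 = (G + sqrt(-5 + 3*c)) - 9 = -9 + G + sqrt(-5 + 3*c))
j = 3700 (j = -4*((-17 - 9) - 29*31) = -4*(-26 - 899) = -4*(-925) = 3700)
sqrt(O(70, 27) + j) = sqrt((-9 + 27 + sqrt(-5 + 3*70)) + 3700) = sqrt((-9 + 27 + sqrt(-5 + 210)) + 3700) = sqrt((-9 + 27 + sqrt(205)) + 3700) = sqrt((18 + sqrt(205)) + 3700) = sqrt(3718 + sqrt(205))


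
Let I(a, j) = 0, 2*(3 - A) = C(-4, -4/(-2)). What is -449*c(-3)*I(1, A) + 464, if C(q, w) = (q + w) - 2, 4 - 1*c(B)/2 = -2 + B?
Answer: 464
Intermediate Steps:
c(B) = 12 - 2*B (c(B) = 8 - 2*(-2 + B) = 8 + (4 - 2*B) = 12 - 2*B)
C(q, w) = -2 + q + w
A = 5 (A = 3 - (-2 - 4 - 4/(-2))/2 = 3 - (-2 - 4 - 4*(-½))/2 = 3 - (-2 - 4 + 2)/2 = 3 - ½*(-4) = 3 + 2 = 5)
-449*c(-3)*I(1, A) + 464 = -449*(12 - 2*(-3))*0 + 464 = -449*(12 + 6)*0 + 464 = -8082*0 + 464 = -449*0 + 464 = 0 + 464 = 464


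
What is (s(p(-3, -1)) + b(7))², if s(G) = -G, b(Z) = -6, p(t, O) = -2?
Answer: 16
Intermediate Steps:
(s(p(-3, -1)) + b(7))² = (-1*(-2) - 6)² = (2 - 6)² = (-4)² = 16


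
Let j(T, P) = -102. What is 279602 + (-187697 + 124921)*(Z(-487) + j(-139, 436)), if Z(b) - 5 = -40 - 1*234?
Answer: 23569498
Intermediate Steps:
Z(b) = -269 (Z(b) = 5 + (-40 - 1*234) = 5 + (-40 - 234) = 5 - 274 = -269)
279602 + (-187697 + 124921)*(Z(-487) + j(-139, 436)) = 279602 + (-187697 + 124921)*(-269 - 102) = 279602 - 62776*(-371) = 279602 + 23289896 = 23569498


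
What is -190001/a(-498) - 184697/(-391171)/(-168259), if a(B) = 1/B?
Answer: 6227735844149557225/65818041289 ≈ 9.4621e+7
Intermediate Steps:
-190001/a(-498) - 184697/(-391171)/(-168259) = -190001/(1/(-498)) - 184697/(-391171)/(-168259) = -190001/(-1/498) - 184697*(-1/391171)*(-1/168259) = -190001*(-498) + (184697/391171)*(-1/168259) = 94620498 - 184697/65818041289 = 6227735844149557225/65818041289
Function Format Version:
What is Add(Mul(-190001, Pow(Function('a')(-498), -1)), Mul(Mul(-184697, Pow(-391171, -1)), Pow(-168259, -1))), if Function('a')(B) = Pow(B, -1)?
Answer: Rational(6227735844149557225, 65818041289) ≈ 9.4621e+7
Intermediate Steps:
Add(Mul(-190001, Pow(Function('a')(-498), -1)), Mul(Mul(-184697, Pow(-391171, -1)), Pow(-168259, -1))) = Add(Mul(-190001, Pow(Pow(-498, -1), -1)), Mul(Mul(-184697, Pow(-391171, -1)), Pow(-168259, -1))) = Add(Mul(-190001, Pow(Rational(-1, 498), -1)), Mul(Mul(-184697, Rational(-1, 391171)), Rational(-1, 168259))) = Add(Mul(-190001, -498), Mul(Rational(184697, 391171), Rational(-1, 168259))) = Add(94620498, Rational(-184697, 65818041289)) = Rational(6227735844149557225, 65818041289)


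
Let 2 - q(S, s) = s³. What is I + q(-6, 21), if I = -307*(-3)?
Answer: -8338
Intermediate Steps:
I = 921
q(S, s) = 2 - s³
I + q(-6, 21) = 921 + (2 - 1*21³) = 921 + (2 - 1*9261) = 921 + (2 - 9261) = 921 - 9259 = -8338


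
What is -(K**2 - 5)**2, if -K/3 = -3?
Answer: -5776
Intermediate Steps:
K = 9 (K = -3*(-3) = 9)
-(K**2 - 5)**2 = -(9**2 - 5)**2 = -(81 - 5)**2 = -1*76**2 = -1*5776 = -5776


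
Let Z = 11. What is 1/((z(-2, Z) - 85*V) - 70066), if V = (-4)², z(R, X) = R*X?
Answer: -1/71448 ≈ -1.3996e-5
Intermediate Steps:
V = 16
1/((z(-2, Z) - 85*V) - 70066) = 1/((-2*11 - 85*16) - 70066) = 1/((-22 - 1360) - 70066) = 1/(-1382 - 70066) = 1/(-71448) = -1/71448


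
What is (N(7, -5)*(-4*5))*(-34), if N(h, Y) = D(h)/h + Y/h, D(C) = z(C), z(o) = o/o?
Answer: -2720/7 ≈ -388.57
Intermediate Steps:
z(o) = 1
D(C) = 1
N(h, Y) = 1/h + Y/h
(N(7, -5)*(-4*5))*(-34) = (((1 - 5)/7)*(-4*5))*(-34) = (((⅐)*(-4))*(-20))*(-34) = -4/7*(-20)*(-34) = (80/7)*(-34) = -2720/7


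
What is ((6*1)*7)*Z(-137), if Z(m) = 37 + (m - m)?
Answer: 1554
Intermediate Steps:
Z(m) = 37 (Z(m) = 37 + 0 = 37)
((6*1)*7)*Z(-137) = ((6*1)*7)*37 = (6*7)*37 = 42*37 = 1554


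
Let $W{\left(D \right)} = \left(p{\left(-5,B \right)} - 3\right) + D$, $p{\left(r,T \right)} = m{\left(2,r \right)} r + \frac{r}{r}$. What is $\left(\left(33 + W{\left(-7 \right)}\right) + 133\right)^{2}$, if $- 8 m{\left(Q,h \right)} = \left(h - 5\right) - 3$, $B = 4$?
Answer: $\frac{1418481}{64} \approx 22164.0$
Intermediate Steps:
$m{\left(Q,h \right)} = 1 - \frac{h}{8}$ ($m{\left(Q,h \right)} = - \frac{\left(h - 5\right) - 3}{8} = - \frac{\left(-5 + h\right) - 3}{8} = - \frac{-8 + h}{8} = 1 - \frac{h}{8}$)
$p{\left(r,T \right)} = 1 + r \left(1 - \frac{r}{8}\right)$ ($p{\left(r,T \right)} = \left(1 - \frac{r}{8}\right) r + \frac{r}{r} = r \left(1 - \frac{r}{8}\right) + 1 = 1 + r \left(1 - \frac{r}{8}\right)$)
$W{\left(D \right)} = - \frac{81}{8} + D$ ($W{\left(D \right)} = \left(\left(1 - - \frac{5 \left(-8 - 5\right)}{8}\right) - 3\right) + D = \left(\left(1 - \left(- \frac{5}{8}\right) \left(-13\right)\right) - 3\right) + D = \left(\left(1 - \frac{65}{8}\right) - 3\right) + D = \left(- \frac{57}{8} - 3\right) + D = - \frac{81}{8} + D$)
$\left(\left(33 + W{\left(-7 \right)}\right) + 133\right)^{2} = \left(\left(33 - \frac{137}{8}\right) + 133\right)^{2} = \left(\frac{127}{8} + 133\right)^{2} = \left(\frac{1191}{8}\right)^{2} = \frac{1418481}{64}$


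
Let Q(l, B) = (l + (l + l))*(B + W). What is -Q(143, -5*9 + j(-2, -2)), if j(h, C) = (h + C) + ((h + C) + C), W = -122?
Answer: 75933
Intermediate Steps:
j(h, C) = 2*h + 3*C (j(h, C) = (C + h) + ((C + h) + C) = (C + h) + (h + 2*C) = 2*h + 3*C)
Q(l, B) = 3*l*(-122 + B) (Q(l, B) = (l + (l + l))*(B - 122) = (l + 2*l)*(-122 + B) = (3*l)*(-122 + B) = 3*l*(-122 + B))
-Q(143, -5*9 + j(-2, -2)) = -3*143*(-122 + (-5*9 + (2*(-2) + 3*(-2)))) = -3*143*(-122 + (-45 + (-4 - 6))) = -3*143*(-122 + (-45 - 10)) = -3*143*(-122 - 55) = -3*143*(-177) = -1*(-75933) = 75933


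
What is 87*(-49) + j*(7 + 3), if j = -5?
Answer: -4313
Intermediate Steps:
87*(-49) + j*(7 + 3) = 87*(-49) - 5*(7 + 3) = -4263 - 5*10 = -4263 - 50 = -4313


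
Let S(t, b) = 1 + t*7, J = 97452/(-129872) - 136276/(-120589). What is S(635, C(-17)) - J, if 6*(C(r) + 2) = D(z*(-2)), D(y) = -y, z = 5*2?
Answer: 2486552059633/559326236 ≈ 4445.6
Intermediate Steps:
z = 10
C(r) = 4/3 (C(r) = -2 + (-10*(-2))/6 = -2 + (-1*(-20))/6 = -2 + (1/6)*20 = -2 + 10/3 = 4/3)
J = 212385623/559326236 (J = 97452*(-1/129872) - 136276*(-1/120589) = -24363/32468 + 19468/17227 = 212385623/559326236 ≈ 0.37972)
S(t, b) = 1 + 7*t
S(635, C(-17)) - J = (1 + 7*635) - 1*212385623/559326236 = (1 + 4445) - 212385623/559326236 = 4446 - 212385623/559326236 = 2486552059633/559326236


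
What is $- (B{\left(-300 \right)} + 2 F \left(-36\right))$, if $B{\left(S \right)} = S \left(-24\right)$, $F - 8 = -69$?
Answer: $-11592$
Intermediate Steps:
$F = -61$ ($F = 8 - 69 = -61$)
$B{\left(S \right)} = - 24 S$
$- (B{\left(-300 \right)} + 2 F \left(-36\right)) = - (\left(-24\right) \left(-300\right) + 2 \left(-61\right) \left(-36\right)) = - (7200 - -4392) = - (7200 + 4392) = \left(-1\right) 11592 = -11592$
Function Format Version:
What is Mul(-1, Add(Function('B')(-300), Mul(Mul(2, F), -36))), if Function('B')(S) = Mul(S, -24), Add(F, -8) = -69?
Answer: -11592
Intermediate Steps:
F = -61 (F = Add(8, -69) = -61)
Function('B')(S) = Mul(-24, S)
Mul(-1, Add(Function('B')(-300), Mul(Mul(2, F), -36))) = Mul(-1, Add(Mul(-24, -300), Mul(Mul(2, -61), -36))) = Mul(-1, Add(7200, Mul(-122, -36))) = Mul(-1, Add(7200, 4392)) = Mul(-1, 11592) = -11592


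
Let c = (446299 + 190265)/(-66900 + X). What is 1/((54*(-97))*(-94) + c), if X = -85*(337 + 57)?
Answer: 50195/24714294258 ≈ 2.0310e-6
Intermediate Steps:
X = -33490 (X = -85*394 = -33490)
c = -318282/50195 (c = (446299 + 190265)/(-66900 - 33490) = 636564/(-100390) = 636564*(-1/100390) = -318282/50195 ≈ -6.3409)
1/((54*(-97))*(-94) + c) = 1/((54*(-97))*(-94) - 318282/50195) = 1/(-5238*(-94) - 318282/50195) = 1/(492372 - 318282/50195) = 1/(24714294258/50195) = 50195/24714294258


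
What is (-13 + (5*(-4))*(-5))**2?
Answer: 7569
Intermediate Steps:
(-13 + (5*(-4))*(-5))**2 = (-13 - 20*(-5))**2 = (-13 + 100)**2 = 87**2 = 7569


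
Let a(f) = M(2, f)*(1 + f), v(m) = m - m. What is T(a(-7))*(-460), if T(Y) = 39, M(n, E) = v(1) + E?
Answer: -17940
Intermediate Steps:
v(m) = 0
M(n, E) = E (M(n, E) = 0 + E = E)
a(f) = f*(1 + f)
T(a(-7))*(-460) = 39*(-460) = -17940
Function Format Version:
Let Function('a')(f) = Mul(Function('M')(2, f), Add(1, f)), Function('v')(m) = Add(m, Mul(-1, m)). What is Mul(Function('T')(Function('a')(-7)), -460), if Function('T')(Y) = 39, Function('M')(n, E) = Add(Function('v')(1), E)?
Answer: -17940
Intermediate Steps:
Function('v')(m) = 0
Function('M')(n, E) = E (Function('M')(n, E) = Add(0, E) = E)
Function('a')(f) = Mul(f, Add(1, f))
Mul(Function('T')(Function('a')(-7)), -460) = Mul(39, -460) = -17940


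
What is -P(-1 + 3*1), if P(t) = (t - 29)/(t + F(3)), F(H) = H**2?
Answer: 27/11 ≈ 2.4545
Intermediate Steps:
P(t) = (-29 + t)/(9 + t) (P(t) = (t - 29)/(t + 3**2) = (-29 + t)/(t + 9) = (-29 + t)/(9 + t))
-P(-1 + 3*1) = -(-29 + (-1 + 3*1))/(9 + (-1 + 3*1)) = -(-29 + (-1 + 3))/(9 + (-1 + 3)) = -(-29 + 2)/(9 + 2) = -(-27)/11 = -1*(-27/11) = 27/11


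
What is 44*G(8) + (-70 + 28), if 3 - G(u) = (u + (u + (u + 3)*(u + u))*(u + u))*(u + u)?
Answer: -2078118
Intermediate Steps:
G(u) = 3 - 2*u*(u + 2*u*(u + 2*u*(3 + u))) (G(u) = 3 - (u + (u + (u + 3)*(u + u))*(u + u))*(u + u) = 3 - (u + (u + (3 + u)*(2*u))*(2*u))*2*u = 3 - (u + (u + 2*u*(3 + u))*(2*u))*2*u = 3 - (u + 2*u*(u + 2*u*(3 + u)))*2*u = 3 - 2*u*(u + 2*u*(u + 2*u*(3 + u))))
44*G(8) + (-70 + 28) = 44*(3 - 28*8**3 - 8*8**4 - 2*8**2) + (-70 + 28) = 44*(3 - 28*512 - 8*4096 - 2*64) - 42 = 44*(3 - 14336 - 32768 - 128) - 42 = 44*(-47229) - 42 = -2078076 - 42 = -2078118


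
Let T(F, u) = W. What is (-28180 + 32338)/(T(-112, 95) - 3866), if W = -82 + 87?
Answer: -14/13 ≈ -1.0769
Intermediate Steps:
W = 5
T(F, u) = 5
(-28180 + 32338)/(T(-112, 95) - 3866) = (-28180 + 32338)/(5 - 3866) = 4158/(-3861) = 4158*(-1/3861) = -14/13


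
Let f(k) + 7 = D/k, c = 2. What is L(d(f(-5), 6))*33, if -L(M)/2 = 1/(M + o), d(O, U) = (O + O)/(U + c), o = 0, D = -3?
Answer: 165/4 ≈ 41.250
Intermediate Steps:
f(k) = -7 - 3/k
d(O, U) = 2*O/(2 + U) (d(O, U) = (O + O)/(U + 2) = (2*O)/(2 + U) = 2*O/(2 + U))
L(M) = -2/M (L(M) = -2/(M + 0) = -2/M)
L(d(f(-5), 6))*33 = -2*(2 + 6)/(2*(-7 - 3/(-5)))*33 = -2*4/(-7 - 3*(-⅕))*33 = -2*4/(-7 + ⅗)*33 = -2/(2*(-32/5)*(⅛))*33 = -2/(-8/5)*33 = -2*(-5/8)*33 = (5/4)*33 = 165/4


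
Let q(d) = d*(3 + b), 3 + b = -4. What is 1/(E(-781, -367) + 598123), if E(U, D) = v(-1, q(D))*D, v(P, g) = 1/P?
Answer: 1/598490 ≈ 1.6709e-6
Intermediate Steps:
b = -7 (b = -3 - 4 = -7)
q(d) = -4*d (q(d) = d*(3 - 7) = d*(-4) = -4*d)
E(U, D) = -D (E(U, D) = D/(-1) = -D)
1/(E(-781, -367) + 598123) = 1/(-1*(-367) + 598123) = 1/(367 + 598123) = 1/598490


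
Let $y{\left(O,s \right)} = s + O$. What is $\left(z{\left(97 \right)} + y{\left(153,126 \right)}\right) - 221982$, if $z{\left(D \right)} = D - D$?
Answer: $-221703$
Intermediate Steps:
$y{\left(O,s \right)} = O + s$
$z{\left(D \right)} = 0$
$\left(z{\left(97 \right)} + y{\left(153,126 \right)}\right) - 221982 = \left(0 + \left(153 + 126\right)\right) - 221982 = \left(0 + 279\right) - 221982 = 279 - 221982 = -221703$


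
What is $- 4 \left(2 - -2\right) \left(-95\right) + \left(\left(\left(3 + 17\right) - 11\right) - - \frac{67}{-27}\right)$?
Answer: $\frac{41216}{27} \approx 1526.5$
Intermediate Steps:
$- 4 \left(2 - -2\right) \left(-95\right) + \left(\left(\left(3 + 17\right) - 11\right) - - \frac{67}{-27}\right) = - 4 \left(2 + 2\right) \left(-95\right) + \left(\left(20 - 11\right) - \left(-67\right) \left(- \frac{1}{27}\right)\right) = \left(-4\right) 4 \left(-95\right) + \left(9 - \frac{67}{27}\right) = \left(-16\right) \left(-95\right) + \left(9 - \frac{67}{27}\right) = 1520 + \frac{176}{27} = \frac{41216}{27}$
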